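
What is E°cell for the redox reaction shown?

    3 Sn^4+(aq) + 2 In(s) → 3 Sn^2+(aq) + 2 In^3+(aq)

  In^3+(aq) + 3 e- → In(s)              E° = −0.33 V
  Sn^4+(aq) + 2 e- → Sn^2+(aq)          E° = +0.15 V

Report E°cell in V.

In the reaction as written, Sn^4+(aq) is reduced (cathode) and In^3+(aq) is produced by oxidation at the anode.
E°cell = E°(cathode) − E°(anode) = +0.15 − (−0.33) = +0.48 V.

+0.48 V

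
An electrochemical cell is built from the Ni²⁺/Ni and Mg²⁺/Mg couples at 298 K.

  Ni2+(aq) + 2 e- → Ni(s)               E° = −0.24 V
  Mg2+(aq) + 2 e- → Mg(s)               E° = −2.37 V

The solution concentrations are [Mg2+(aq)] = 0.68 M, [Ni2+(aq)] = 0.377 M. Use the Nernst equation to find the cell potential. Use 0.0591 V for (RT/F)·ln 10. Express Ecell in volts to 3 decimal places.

Since E°(Ni²⁺/Ni) > E°(Mg²⁺/Mg), Ni²⁺/Ni serves as the cathode.
E°cell = −0.24 − (−2.37) = +2.13 V, with n = 2 electrons transferred.
Balancing gives Ni2+(aq) + Mg(s) → Ni(s) + Mg2+(aq); hence Q = [Mg2+(aq)] / [Ni2+(aq)] = 1.8 (log Q = 0.256).
E = E° − (0.0591/n)·log Q = +2.13 − (0.0591/2)(0.256) = +2.122 V.

+2.122 V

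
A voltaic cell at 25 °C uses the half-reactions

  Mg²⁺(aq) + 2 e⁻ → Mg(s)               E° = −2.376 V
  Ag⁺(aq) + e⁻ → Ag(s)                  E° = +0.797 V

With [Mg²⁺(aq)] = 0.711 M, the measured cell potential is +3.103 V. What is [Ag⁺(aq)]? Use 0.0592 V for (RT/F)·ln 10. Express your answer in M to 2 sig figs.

0.055 M

With Ag⁺/Ag at the cathode and Mg²⁺/Mg at the anode, E°cell = +0.797 − (−2.376) = +3.173 V (n = 2).
From the Nernst equation, log Q = n(E° − E)/0.0592 = 2·(+3.173 − (+3.103))/0.0592 = 2.365.
The balanced reaction is 2 Ag⁺(aq) + Mg(s) → 2 Ag(s) + Mg²⁺(aq), so Q = [Mg²⁺(aq)] / [Ag⁺(aq)]^2.
Substituting the known concentrations and solving, log [Ag⁺(aq)] = −1.257 and [Ag⁺(aq)] = 0.055 M.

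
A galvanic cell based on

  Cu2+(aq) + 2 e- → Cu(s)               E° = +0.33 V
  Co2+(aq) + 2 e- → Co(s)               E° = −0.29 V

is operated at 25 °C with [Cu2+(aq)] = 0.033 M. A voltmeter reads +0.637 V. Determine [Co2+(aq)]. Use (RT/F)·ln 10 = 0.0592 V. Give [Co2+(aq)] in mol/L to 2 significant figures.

Cu²⁺/Cu is the cathode (higher E°); E°cell = +0.33 − (−0.29) = +0.62 V with n = 2.
Rearranging E = E° − (0.0592/n)·log Q gives log Q = 2(+0.62 − (+0.637))/0.0592 = −0.574.
Balancing electrons gives Cu2+(aq) + Co(s) → Cu(s) + Co2+(aq); thus Q = [Co2+(aq)] / [Cu2+(aq)].
Substituting the known concentrations and solving, log [Co2+(aq)] = −2.055 and [Co2+(aq)] = 0.0088 M.

0.0088 M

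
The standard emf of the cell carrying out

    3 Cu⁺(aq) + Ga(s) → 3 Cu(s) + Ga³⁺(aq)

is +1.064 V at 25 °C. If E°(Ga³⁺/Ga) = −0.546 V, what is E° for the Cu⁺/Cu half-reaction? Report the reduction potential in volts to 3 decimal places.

In the reaction as written the Cu⁺/Cu couple is reduced (cathode) and Ga³⁺/Ga is oxidized (anode), so E°cell = E°(Cu⁺/Cu) − E°(Ga³⁺/Ga).
E°(Cu⁺/Cu) = E°cell + E°(anode) = +1.064 + (−0.546) = +0.518 V.

+0.518 V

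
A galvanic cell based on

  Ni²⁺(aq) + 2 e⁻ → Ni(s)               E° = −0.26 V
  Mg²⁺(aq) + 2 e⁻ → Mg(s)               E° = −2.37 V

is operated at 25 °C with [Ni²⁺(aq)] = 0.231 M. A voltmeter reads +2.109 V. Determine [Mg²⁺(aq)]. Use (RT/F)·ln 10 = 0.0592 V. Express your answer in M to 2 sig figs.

The Ni²⁺/Ni couple has the larger reduction potential, so it is the cathode: E°cell = −0.26 − (−2.37) = +2.11 V and n = 2.
From the Nernst equation, log Q = n(E° − E)/0.0592 = 2·(+2.11 − (+2.109))/0.0592 = 0.034.
The balanced reaction is Ni²⁺(aq) + Mg(s) → Ni(s) + Mg²⁺(aq), so Q = [Mg²⁺(aq)] / [Ni²⁺(aq)].
Isolating [Mg²⁺(aq)] in Q = 10^{0.034} yields log [Mg²⁺(aq)] = −0.602, i.e. 0.25 M.

0.25 M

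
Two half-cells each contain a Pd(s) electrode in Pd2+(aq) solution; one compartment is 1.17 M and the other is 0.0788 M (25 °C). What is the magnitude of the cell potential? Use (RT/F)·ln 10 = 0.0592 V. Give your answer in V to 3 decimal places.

For a concentration cell E°cell = 0, since both electrodes use the same couple.
The compartment with the higher Pd2+(aq) concentration (1.17 M) acts as the cathode; ions are reduced there and produced at the dilute (0.0788 M) anode.
With n = 2, Ecell = −(0.0592/2)·log([dilute]/[conc]) = −(0.0592/2)·log(0.0788/1.17) = +0.035 V.

0.035 V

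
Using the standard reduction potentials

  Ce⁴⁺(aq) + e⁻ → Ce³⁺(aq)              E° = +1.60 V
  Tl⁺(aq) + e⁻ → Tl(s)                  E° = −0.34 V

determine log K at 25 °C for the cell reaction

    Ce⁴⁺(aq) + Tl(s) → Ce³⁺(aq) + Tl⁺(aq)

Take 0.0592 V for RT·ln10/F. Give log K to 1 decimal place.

The Ce⁴⁺/Ce³⁺ couple is reduced (cathode); E°cell = +1.60 − (−0.34) = +1.94 V with n = 1.
At equilibrium E = 0, so log K = nE°cell / 0.0592 = (1)(+1.94) / 0.0592 = 32.8.

log K = 32.8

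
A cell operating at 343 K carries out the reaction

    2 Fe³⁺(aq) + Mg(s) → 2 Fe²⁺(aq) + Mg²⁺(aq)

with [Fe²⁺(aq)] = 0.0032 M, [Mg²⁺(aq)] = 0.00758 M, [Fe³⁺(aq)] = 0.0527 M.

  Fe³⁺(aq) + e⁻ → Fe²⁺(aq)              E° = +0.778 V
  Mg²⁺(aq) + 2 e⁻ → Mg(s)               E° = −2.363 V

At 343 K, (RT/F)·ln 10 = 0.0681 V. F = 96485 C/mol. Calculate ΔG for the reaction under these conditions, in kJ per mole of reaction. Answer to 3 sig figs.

−636 kJ/mol

The standard cell potential is +0.778 − (−2.363) = +3.141 V, with n = 2 electrons in the balanced equation.
Q = ([Fe²⁺(aq)]^2·[Mg²⁺(aq)]) / [Fe³⁺(aq)]^2 = 2.79×10^−5, so log Q = −4.554 and E = +3.141 − (0.0681/2)(−4.554) = +3.2961 V.
ΔG = −nFE = −(2)(96485)(+3.2961) J/mol = −636 kJ/mol.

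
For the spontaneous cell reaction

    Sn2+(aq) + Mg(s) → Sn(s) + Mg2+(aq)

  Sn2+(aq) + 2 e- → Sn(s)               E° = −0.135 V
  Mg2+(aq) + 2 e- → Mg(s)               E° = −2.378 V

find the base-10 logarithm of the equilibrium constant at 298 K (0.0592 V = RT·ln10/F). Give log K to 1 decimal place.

log K = 75.8

The Sn²⁺/Sn couple is reduced (cathode); E°cell = −0.135 − (−2.378) = +2.243 V with n = 2.
At equilibrium E = 0, so log K = nE°cell / 0.0592 = (2)(+2.243) / 0.0592 = 75.8.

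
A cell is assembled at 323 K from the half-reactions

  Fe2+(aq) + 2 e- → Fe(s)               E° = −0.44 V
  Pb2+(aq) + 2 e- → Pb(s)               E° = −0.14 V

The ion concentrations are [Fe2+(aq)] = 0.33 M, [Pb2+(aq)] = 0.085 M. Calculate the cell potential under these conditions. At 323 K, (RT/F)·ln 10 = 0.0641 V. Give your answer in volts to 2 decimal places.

Pb²⁺/Pb is reduced (cathode, E° = −0.14 V) and Fe²⁺/Fe is oxidized (anode).
E°cell = E°cat − E°an = −0.14 − (−0.44) = +0.30 V; n = 2.
For the overall reaction Pb2+(aq) + Fe(s) → Pb(s) + Fe2+(aq), Q = [Fe2+(aq)] / [Pb2+(aq)] = 3.88, giving log Q = 0.589.
By the Nernst equation, E = +0.30 − (0.0641/2)·(0.589) = +0.28 V.

+0.28 V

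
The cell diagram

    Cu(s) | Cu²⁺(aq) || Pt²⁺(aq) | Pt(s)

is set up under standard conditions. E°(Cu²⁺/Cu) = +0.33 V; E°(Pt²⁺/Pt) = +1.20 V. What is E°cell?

+0.87 V

By convention the left-hand electrode in cell notation is the anode (oxidation) and the right-hand electrode is the cathode (reduction).
E°cell = E°(right) − E°(left) = +1.20 − (+0.33) = +0.87 V.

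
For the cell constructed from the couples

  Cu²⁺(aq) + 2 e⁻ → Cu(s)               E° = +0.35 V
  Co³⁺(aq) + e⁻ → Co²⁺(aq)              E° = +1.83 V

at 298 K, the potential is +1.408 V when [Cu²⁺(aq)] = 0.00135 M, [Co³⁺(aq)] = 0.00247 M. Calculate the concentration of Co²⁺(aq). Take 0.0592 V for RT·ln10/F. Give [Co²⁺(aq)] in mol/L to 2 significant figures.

1.1 M

The Co³⁺/Co²⁺ couple has the larger reduction potential, so it is the cathode: E°cell = +1.83 − (+0.35) = +1.48 V and n = 2.
From the Nernst equation, log Q = n(E° − E)/0.0592 = 2·(+1.48 − (+1.408))/0.0592 = 2.432.
The balanced reaction is 2 Co³⁺(aq) + Cu(s) → 2 Co²⁺(aq) + Cu²⁺(aq), so Q = ([Co²⁺(aq)]^2·[Cu²⁺(aq)]) / [Co³⁺(aq)]^2.
Isolating [Co²⁺(aq)] in Q = 10^{2.432} yields log [Co²⁺(aq)] = 0.044, i.e. 1.1 M.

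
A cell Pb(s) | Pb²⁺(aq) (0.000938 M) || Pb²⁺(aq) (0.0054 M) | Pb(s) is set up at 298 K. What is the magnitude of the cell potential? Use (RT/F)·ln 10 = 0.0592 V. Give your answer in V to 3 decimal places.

For a concentration cell E°cell = 0, since both electrodes use the same couple.
The compartment with the higher Pb²⁺(aq) concentration (0.0054 M) acts as the cathode; ions are reduced there and produced at the dilute (0.000938 M) anode.
With n = 2, Ecell = −(0.0592/2)·log([dilute]/[conc]) = −(0.0592/2)·log(0.000938/0.0054) = +0.023 V.

0.023 V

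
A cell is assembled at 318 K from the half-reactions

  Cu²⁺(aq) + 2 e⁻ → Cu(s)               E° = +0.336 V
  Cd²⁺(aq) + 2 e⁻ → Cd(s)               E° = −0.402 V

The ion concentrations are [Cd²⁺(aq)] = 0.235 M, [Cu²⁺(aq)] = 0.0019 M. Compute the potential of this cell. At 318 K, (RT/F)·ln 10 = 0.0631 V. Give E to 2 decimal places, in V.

The Cu²⁺/Cu couple has the more positive E°, so it is the cathode; Cd²⁺/Cd is the anode.
The standard potential is +0.336 − (−0.402) = +0.738 V and the balanced reaction transfers n = 2 electrons.
For the overall reaction Cu²⁺(aq) + Cd(s) → Cu(s) + Cd²⁺(aq), Q = [Cd²⁺(aq)] / [Cu²⁺(aq)] = 124, giving log Q = 2.092.
E = E° − (0.0631/n)·log Q = +0.738 − (0.0631/2)(2.092) = +0.67 V.

+0.67 V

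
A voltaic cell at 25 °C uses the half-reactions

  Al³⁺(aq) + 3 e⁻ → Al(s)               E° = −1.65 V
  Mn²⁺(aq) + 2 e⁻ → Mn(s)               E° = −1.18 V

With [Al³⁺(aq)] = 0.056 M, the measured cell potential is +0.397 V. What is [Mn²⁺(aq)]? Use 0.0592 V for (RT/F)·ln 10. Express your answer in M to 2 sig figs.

0.00050 M

Mn²⁺/Mn is the cathode (higher E°); E°cell = −1.18 − (−1.65) = +0.47 V with n = 6.
Since E = E° − (0.0592/n)·log Q, log Q = n(E° − E)/0.0592 = 7.399.
For 3 Mn²⁺(aq) + 2 Al(s) → 3 Mn(s) + 2 Al³⁺(aq), the reaction quotient is Q = [Al³⁺(aq)]^2 / [Mn²⁺(aq)]^3.
Isolating [Mn²⁺(aq)] in Q = 10^{7.399} yields log [Mn²⁺(aq)] = −3.301, i.e. 0.00050 M.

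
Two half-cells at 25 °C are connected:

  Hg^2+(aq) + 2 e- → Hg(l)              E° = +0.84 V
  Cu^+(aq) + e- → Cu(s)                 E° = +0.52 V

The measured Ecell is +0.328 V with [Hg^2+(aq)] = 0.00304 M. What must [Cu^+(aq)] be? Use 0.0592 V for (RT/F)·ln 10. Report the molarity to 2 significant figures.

The Hg²⁺/Hg couple has the larger reduction potential, so it is the cathode: E°cell = +0.84 − (+0.52) = +0.32 V and n = 2.
Rearranging E = E° − (0.0592/n)·log Q gives log Q = 2(+0.32 − (+0.328))/0.0592 = −0.270.
The balanced reaction is Hg^2+(aq) + 2 Cu(s) → Hg(l) + 2 Cu^+(aq), so Q = [Cu^+(aq)]^2 / [Hg^2+(aq)].
Substituting the known concentrations and solving, log [Cu^+(aq)] = −1.394 and [Cu^+(aq)] = 0.040 M.

0.040 M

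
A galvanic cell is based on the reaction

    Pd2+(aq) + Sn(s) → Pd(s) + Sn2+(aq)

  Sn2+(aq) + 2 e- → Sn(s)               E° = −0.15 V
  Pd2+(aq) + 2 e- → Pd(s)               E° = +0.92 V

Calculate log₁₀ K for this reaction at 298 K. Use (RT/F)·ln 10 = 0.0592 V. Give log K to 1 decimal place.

The Pd²⁺/Pd couple is reduced (cathode); E°cell = +0.92 − (−0.15) = +1.07 V with n = 2.
At equilibrium E = 0, so log K = nE°cell / 0.0592 = (2)(+1.07) / 0.0592 = 36.1.

log K = 36.1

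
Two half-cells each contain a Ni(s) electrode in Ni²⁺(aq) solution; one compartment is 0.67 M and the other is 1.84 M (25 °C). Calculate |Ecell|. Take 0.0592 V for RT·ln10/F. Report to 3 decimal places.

0.013 V

For a concentration cell E°cell = 0, since both electrodes use the same couple.
The compartment with the higher Ni²⁺(aq) concentration (1.84 M) acts as the cathode; ions are reduced there and produced at the dilute (0.67 M) anode.
With n = 2, Ecell = −(0.0592/2)·log([dilute]/[conc]) = −(0.0592/2)·log(0.67/1.84) = +0.013 V.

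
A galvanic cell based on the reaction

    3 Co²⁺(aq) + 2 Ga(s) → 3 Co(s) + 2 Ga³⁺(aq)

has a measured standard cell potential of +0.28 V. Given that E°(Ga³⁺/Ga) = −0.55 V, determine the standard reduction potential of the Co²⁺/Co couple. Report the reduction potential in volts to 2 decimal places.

In the reaction as written the Co²⁺/Co couple is reduced (cathode) and Ga³⁺/Ga is oxidized (anode), so E°cell = E°(Co²⁺/Co) − E°(Ga³⁺/Ga).
E°(Co²⁺/Co) = E°cell + E°(anode) = +0.28 + (−0.55) = −0.27 V.

−0.27 V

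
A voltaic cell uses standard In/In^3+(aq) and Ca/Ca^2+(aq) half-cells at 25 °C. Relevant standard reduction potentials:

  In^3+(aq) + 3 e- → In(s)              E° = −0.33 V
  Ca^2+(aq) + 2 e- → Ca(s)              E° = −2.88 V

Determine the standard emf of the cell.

Of the two couples in this cell, the one with the more positive reduction potential is reduced at the cathode: here that is In³⁺/In (−0.33 V); Ca²⁺/Ca (−2.88 V) is the anode.
E°cell = E°(cathode) − E°(anode) = −0.33 − (−2.88) = +2.55 V.

+2.55 V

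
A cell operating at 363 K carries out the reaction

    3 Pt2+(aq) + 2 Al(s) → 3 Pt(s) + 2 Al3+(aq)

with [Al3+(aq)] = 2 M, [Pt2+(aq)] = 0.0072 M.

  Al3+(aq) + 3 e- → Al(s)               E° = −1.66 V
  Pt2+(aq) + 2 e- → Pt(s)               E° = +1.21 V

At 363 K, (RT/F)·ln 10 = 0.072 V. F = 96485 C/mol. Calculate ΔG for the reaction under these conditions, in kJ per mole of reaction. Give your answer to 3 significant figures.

E°cell = +1.21 − (−1.66) = +2.87 V; the balanced reaction transfers n = 6 electrons.
The reaction quotient is [Al3+(aq)]^2 / [Pt2+(aq)]^3 = 1.07×10^7; by Nernst, E = +2.87 − (0.072/6)(7.030) = +2.7856 V.
Then ΔG = −nFE = −6 × 96485 × +2.7856 J/mol = −1610 kJ/mol.

−1610 kJ/mol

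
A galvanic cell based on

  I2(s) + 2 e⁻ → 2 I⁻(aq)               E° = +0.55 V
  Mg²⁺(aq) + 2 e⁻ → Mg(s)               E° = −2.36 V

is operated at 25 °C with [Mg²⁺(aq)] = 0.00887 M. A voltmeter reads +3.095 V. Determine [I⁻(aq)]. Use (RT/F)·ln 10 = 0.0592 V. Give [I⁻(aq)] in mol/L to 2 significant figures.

The I₂/I⁻ couple has the larger reduction potential, so it is the cathode: E°cell = +0.55 − (−2.36) = +2.91 V and n = 2.
Since E = E° − (0.0592/n)·log Q, log Q = n(E° − E)/0.0592 = −6.250.
The balanced reaction is I2(s) + Mg(s) → 2 I⁻(aq) + Mg²⁺(aq), so Q = [I⁻(aq)]^2·[Mg²⁺(aq)].
Isolating [I⁻(aq)] in Q = 10^{−6.250} yields log [I⁻(aq)] = −2.099, i.e. 0.0080 M.

0.0080 M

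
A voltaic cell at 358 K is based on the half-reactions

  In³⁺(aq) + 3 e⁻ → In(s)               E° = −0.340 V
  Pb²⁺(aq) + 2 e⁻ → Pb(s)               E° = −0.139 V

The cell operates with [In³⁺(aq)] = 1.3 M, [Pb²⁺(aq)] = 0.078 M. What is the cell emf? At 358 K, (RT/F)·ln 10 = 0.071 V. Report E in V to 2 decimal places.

The Pb²⁺/Pb couple has the more positive E°, so it is the cathode; In³⁺/In is the anode.
E°cell = −0.139 − (−0.340) = +0.201 V, with n = 6 electrons transferred.
Balancing gives 3 Pb²⁺(aq) + 2 In(s) → 3 Pb(s) + 2 In³⁺(aq); hence Q = [In³⁺(aq)]^2 / [Pb²⁺(aq)]^3 = 3.56×10^3 (log Q = 3.552).
E = E° − (0.071/n)·log Q = +0.201 − (0.071/6)(3.552) = +0.16 V.

+0.16 V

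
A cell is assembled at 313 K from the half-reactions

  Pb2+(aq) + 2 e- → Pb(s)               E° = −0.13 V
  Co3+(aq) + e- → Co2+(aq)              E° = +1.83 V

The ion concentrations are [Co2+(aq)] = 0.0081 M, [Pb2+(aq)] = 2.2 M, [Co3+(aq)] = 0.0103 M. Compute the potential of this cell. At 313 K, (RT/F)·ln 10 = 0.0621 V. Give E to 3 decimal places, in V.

The Co³⁺/Co²⁺ couple has the more positive E°, so it is the cathode; Pb²⁺/Pb is the anode.
The standard potential is +1.83 − (−0.13) = +1.96 V and the balanced reaction transfers n = 2 electrons.
Balancing gives 2 Co3+(aq) + Pb(s) → 2 Co2+(aq) + Pb2+(aq); hence Q = ([Co2+(aq)]^2·[Pb2+(aq)]) / [Co3+(aq)]^2 = 1.36 (log Q = 0.134).
By the Nernst equation, E = +1.96 − (0.0621/2)·(0.134) = +1.956 V.

+1.956 V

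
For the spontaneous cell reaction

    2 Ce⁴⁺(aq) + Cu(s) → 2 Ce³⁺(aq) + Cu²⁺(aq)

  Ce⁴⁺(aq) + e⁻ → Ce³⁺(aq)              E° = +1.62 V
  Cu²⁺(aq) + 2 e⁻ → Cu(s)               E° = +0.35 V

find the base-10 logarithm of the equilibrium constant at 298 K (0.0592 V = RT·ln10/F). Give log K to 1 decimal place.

log K = 42.9

The Ce⁴⁺/Ce³⁺ couple is reduced (cathode); E°cell = +1.62 − (+0.35) = +1.27 V with n = 2.
At equilibrium E = 0, so log K = nE°cell / 0.0592 = (2)(+1.27) / 0.0592 = 42.9.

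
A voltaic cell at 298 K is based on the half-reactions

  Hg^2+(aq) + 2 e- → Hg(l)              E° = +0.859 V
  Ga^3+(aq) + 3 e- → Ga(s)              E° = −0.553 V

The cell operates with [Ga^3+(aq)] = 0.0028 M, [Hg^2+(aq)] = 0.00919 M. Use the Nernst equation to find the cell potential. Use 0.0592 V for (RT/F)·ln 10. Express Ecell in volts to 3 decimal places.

+1.402 V

Since E°(Hg²⁺/Hg) > E°(Ga³⁺/Ga), Hg²⁺/Hg serves as the cathode.
The standard potential is +0.859 − (−0.553) = +1.412 V and the balanced reaction transfers n = 6 electrons.
The balanced reaction is 3 Hg^2+(aq) + 2 Ga(s) → 3 Hg(l) + 2 Ga^3+(aq), so Q = [Ga^3+(aq)]^2 / [Hg^2+(aq)]^3 = 10.1 and log Q = 1.004.
By the Nernst equation, E = +1.412 − (0.0592/6)·(1.004) = +1.402 V.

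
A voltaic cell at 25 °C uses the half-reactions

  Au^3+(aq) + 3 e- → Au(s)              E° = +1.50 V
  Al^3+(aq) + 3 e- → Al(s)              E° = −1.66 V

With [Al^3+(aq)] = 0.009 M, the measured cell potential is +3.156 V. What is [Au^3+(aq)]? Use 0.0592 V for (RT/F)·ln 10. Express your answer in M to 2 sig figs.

0.0056 M

The Au³⁺/Au couple has the larger reduction potential, so it is the cathode: E°cell = +1.50 − (−1.66) = +3.16 V and n = 3.
From the Nernst equation, log Q = n(E° − E)/0.0592 = 3·(+3.16 − (+3.156))/0.0592 = 0.203.
For Au^3+(aq) + Al(s) → Au(s) + Al^3+(aq), the reaction quotient is Q = [Al^3+(aq)] / [Au^3+(aq)].
Isolating [Au^3+(aq)] in Q = 10^{0.203} yields log [Au^3+(aq)] = −2.249, i.e. 0.0056 M.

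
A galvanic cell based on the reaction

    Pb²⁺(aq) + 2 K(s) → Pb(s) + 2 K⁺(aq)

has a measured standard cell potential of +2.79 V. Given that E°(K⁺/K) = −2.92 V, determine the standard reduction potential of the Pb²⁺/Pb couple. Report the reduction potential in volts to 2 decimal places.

−0.13 V

In the reaction as written the Pb²⁺/Pb couple is reduced (cathode) and K⁺/K is oxidized (anode), so E°cell = E°(Pb²⁺/Pb) − E°(K⁺/K).
E°(Pb²⁺/Pb) = E°cell + E°(anode) = +2.79 + (−2.92) = −0.13 V.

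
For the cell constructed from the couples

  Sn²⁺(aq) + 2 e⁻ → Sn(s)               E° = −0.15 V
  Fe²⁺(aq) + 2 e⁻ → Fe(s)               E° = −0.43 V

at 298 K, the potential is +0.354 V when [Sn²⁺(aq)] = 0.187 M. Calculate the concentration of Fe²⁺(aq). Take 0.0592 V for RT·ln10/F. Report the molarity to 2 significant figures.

The Sn²⁺/Sn couple has the larger reduction potential, so it is the cathode: E°cell = −0.15 − (−0.43) = +0.28 V and n = 2.
Since E = E° − (0.0592/n)·log Q, log Q = n(E° − E)/0.0592 = −2.500.
For Sn²⁺(aq) + Fe(s) → Sn(s) + Fe²⁺(aq), the reaction quotient is Q = [Fe²⁺(aq)] / [Sn²⁺(aq)].
Substituting the known concentrations and solving, log [Fe²⁺(aq)] = −3.228 and [Fe²⁺(aq)] = 0.00059 M.

0.00059 M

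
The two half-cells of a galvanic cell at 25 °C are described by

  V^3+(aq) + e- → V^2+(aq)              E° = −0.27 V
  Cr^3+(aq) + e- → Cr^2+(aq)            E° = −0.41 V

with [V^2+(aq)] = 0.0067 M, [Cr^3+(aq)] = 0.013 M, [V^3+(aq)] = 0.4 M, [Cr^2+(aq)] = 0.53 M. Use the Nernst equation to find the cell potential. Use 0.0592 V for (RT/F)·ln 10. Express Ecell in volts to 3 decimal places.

The V³⁺/V²⁺ couple has the more positive E°, so it is the cathode; Cr³⁺/Cr²⁺ is the anode.
E°cell = −0.27 − (−0.41) = +0.14 V, with n = 1 electron transferred.
Balancing gives V^3+(aq) + Cr^2+(aq) → V^2+(aq) + Cr^3+(aq); hence Q = ([V^2+(aq)]·[Cr^3+(aq)]) / ([V^3+(aq)]·[Cr^2+(aq)]) = 0.000411 (log Q = −3.386).
E = E° − (0.0592/n)·log Q = +0.14 − (0.0592/1)(−3.386) = +0.340 V.

+0.340 V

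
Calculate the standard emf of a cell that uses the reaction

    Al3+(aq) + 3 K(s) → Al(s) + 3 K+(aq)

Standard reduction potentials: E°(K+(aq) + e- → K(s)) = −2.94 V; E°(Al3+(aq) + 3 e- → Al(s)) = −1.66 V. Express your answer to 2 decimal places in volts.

In the reaction as written, Al3+(aq) is reduced (cathode) and K+(aq) is produced by oxidation at the anode.
E°cell = E°(cathode) − E°(anode) = −1.66 − (−2.94) = +1.28 V.

+1.28 V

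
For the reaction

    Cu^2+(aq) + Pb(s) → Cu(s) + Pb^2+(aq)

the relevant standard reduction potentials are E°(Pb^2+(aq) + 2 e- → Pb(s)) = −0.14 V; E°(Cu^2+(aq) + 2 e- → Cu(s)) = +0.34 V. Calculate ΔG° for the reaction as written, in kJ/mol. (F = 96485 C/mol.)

In the reaction as written Cu^2+(aq) is reduced, so the Cu²⁺/Cu couple is the cathode and Pb²⁺/Pb is the anode.
E°cell = +0.34 − (−0.14) = +0.48 V; balancing electrons gives n = 2.
ΔG° = −nFE°cell = −(2)(96485)(+0.48) J/mol = −92.6 kJ/mol.

−92.6 kJ/mol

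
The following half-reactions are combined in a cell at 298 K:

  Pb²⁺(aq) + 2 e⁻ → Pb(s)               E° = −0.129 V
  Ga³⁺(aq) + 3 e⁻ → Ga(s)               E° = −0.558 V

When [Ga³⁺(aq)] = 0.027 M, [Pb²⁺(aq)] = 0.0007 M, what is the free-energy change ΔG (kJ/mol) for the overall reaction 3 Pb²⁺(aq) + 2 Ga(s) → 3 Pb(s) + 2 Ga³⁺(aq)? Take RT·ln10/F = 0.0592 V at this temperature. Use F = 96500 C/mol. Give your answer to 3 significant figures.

−212 kJ/mol

E°cell = −0.129 − (−0.558) = +0.429 V; the balanced reaction transfers n = 6 electrons.
Q = [Ga³⁺(aq)]^2 / [Pb²⁺(aq)]^3 = 2.13×10^6, so log Q = 6.327 and E = +0.429 − (0.0592/6)(6.327) = +0.3666 V.
Then ΔG = −nFE = −6 × 96500 × +0.3666 J/mol = −212 kJ/mol.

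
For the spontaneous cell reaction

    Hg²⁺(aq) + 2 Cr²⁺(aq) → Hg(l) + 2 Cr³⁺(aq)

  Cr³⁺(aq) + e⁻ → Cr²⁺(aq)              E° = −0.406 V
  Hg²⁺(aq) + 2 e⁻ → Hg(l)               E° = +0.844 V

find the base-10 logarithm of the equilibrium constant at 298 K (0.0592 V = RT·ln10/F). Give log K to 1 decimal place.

log K = 42.2

The Hg²⁺/Hg couple is reduced (cathode); E°cell = +0.844 − (−0.406) = +1.250 V with n = 2.
At equilibrium E = 0, so log K = nE°cell / 0.0592 = (2)(+1.250) / 0.0592 = 42.2.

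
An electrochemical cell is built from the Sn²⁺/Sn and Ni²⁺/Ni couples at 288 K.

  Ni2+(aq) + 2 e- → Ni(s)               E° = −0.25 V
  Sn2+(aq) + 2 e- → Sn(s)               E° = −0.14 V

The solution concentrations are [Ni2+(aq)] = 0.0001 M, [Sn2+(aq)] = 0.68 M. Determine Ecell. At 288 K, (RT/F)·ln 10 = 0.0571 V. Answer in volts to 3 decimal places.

+0.219 V

Sn²⁺/Sn is reduced (cathode, E° = −0.14 V) and Ni²⁺/Ni is oxidized (anode).
E°cell = −0.14 − (−0.25) = +0.11 V, with n = 2 electrons transferred.
For the overall reaction Sn2+(aq) + Ni(s) → Sn(s) + Ni2+(aq), Q = [Ni2+(aq)] / [Sn2+(aq)] = 0.000147, giving log Q = −3.833.
E = E° − (0.0571/n)·log Q = +0.11 − (0.0571/2)(−3.833) = +0.219 V.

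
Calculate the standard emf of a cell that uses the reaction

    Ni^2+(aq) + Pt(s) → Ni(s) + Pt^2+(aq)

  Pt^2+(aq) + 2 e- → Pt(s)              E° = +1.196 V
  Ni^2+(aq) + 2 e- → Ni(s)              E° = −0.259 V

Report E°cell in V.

−1.455 V

In the reaction as written, Ni^2+(aq) is reduced (cathode) and Pt^2+(aq) is produced by oxidation at the anode.
E°cell = E°(cathode) − E°(anode) = −0.259 − (+1.196) = −1.455 V.
The negative E°cell means the reaction is non-spontaneous in the direction written.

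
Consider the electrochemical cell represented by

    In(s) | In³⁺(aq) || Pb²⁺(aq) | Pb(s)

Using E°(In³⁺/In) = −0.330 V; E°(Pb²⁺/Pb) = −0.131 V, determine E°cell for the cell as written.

By convention the left-hand electrode in cell notation is the anode (oxidation) and the right-hand electrode is the cathode (reduction).
E°cell = E°(right) − E°(left) = −0.131 − (−0.330) = +0.199 V.

+0.199 V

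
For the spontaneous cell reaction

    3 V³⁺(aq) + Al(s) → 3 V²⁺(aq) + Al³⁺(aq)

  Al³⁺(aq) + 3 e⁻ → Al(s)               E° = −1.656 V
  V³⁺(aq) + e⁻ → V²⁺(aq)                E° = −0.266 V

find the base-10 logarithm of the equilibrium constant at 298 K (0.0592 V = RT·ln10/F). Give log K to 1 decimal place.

The V³⁺/V²⁺ couple is reduced (cathode); E°cell = −0.266 − (−1.656) = +1.390 V with n = 3.
At equilibrium E = 0, so log K = nE°cell / 0.0592 = (3)(+1.390) / 0.0592 = 70.4.

log K = 70.4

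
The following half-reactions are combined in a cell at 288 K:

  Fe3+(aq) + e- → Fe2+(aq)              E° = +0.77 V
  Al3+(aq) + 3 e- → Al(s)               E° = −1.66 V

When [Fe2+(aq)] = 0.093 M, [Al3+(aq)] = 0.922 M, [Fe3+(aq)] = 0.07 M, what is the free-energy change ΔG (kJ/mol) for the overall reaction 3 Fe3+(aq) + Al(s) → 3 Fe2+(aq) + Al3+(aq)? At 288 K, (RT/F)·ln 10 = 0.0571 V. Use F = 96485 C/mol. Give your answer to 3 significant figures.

−702 kJ/mol

The standard cell potential is +0.77 − (−1.66) = +2.43 V, with n = 3 electrons in the balanced equation.
Q = ([Fe2+(aq)]^3·[Al3+(aq)]) / [Fe3+(aq)]^3 = 2.16, so log Q = 0.335 and E = +2.43 − (0.0571/3)(0.335) = +2.4236 V.
Finally ΔG = −nFE = −(3)(96485 C/mol)(+2.4236 V) = −702 kJ/mol.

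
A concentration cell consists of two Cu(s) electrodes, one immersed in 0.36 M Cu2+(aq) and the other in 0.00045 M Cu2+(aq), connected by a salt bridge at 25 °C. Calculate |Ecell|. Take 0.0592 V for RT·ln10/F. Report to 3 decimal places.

For a concentration cell E°cell = 0, since both electrodes use the same couple.
The compartment with the higher Cu2+(aq) concentration (0.36 M) acts as the cathode; ions are reduced there and produced at the dilute (0.00045 M) anode.
With n = 2, Ecell = −(0.0592/2)·log([dilute]/[conc]) = −(0.0592/2)·log(0.00045/0.36) = +0.086 V.

0.086 V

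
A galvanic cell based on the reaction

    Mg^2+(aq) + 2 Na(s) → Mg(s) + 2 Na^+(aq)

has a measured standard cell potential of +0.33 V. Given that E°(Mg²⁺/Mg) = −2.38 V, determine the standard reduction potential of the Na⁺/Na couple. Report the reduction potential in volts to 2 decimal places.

In the reaction as written the Mg²⁺/Mg couple is reduced (cathode) and Na⁺/Na is oxidized (anode), so E°cell = E°(Mg²⁺/Mg) − E°(Na⁺/Na).
E°(Na⁺/Na) = E°(cathode) − E°cell = −2.38 − (+0.33) = −2.71 V.

−2.71 V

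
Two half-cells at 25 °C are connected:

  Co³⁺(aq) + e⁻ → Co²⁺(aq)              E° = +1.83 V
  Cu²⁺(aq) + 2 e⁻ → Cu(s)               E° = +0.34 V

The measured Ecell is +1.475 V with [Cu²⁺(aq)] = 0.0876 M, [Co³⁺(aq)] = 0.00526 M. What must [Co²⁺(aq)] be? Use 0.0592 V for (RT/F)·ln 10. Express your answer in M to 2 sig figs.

0.032 M

With Co³⁺/Co²⁺ at the cathode and Cu²⁺/Cu at the anode, E°cell = +1.83 − (+0.34) = +1.49 V (n = 2).
Rearranging E = E° − (0.0592/n)·log Q gives log Q = 2(+1.49 − (+1.475))/0.0592 = 0.507.
For 2 Co³⁺(aq) + Cu(s) → 2 Co²⁺(aq) + Cu²⁺(aq), the reaction quotient is Q = ([Co²⁺(aq)]^2·[Cu²⁺(aq)]) / [Co³⁺(aq)]^2.
Isolating [Co²⁺(aq)] in Q = 10^{0.507} yields log [Co²⁺(aq)] = −1.497, i.e. 0.032 M.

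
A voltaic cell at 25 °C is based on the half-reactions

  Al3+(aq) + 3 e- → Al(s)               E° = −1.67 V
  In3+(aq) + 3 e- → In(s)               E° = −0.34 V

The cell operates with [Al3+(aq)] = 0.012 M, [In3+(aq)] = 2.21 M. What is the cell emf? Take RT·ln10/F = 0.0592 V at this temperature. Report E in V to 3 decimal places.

+1.375 V

Since E°(In³⁺/In) > E°(Al³⁺/Al), In³⁺/In serves as the cathode.
The standard potential is −0.34 − (−1.67) = +1.33 V and the balanced reaction transfers n = 3 electrons.
Balancing gives In3+(aq) + Al(s) → In(s) + Al3+(aq); hence Q = [Al3+(aq)] / [In3+(aq)] = 0.00543 (log Q = −2.265).
Applying E = E° − (RT ln10/nF)·log Q gives +1.33 − (0.0592/3)(−2.265) = +1.375 V.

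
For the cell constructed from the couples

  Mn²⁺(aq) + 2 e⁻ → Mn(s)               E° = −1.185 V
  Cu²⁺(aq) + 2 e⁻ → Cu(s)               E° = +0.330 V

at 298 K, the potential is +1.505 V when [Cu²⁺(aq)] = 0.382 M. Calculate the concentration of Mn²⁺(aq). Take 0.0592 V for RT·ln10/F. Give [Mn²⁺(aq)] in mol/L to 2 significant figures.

Cu²⁺/Cu is the cathode (higher E°); E°cell = +0.330 − (−1.185) = +1.515 V with n = 2.
From the Nernst equation, log Q = n(E° − E)/0.0592 = 2·(+1.515 − (+1.505))/0.0592 = 0.338.
For Cu²⁺(aq) + Mn(s) → Cu(s) + Mn²⁺(aq), the reaction quotient is Q = [Mn²⁺(aq)] / [Cu²⁺(aq)].
Solving for the unknown gives log [Mn²⁺(aq)] = −0.080, so [Mn²⁺(aq)] ≈ 0.83 M.

0.83 M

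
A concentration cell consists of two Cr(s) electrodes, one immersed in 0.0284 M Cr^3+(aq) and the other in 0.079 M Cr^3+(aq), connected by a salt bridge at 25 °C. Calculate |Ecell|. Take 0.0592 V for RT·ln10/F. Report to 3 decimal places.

0.009 V

For a concentration cell E°cell = 0, since both electrodes use the same couple.
The compartment with the higher Cr^3+(aq) concentration (0.079 M) acts as the cathode; ions are reduced there and produced at the dilute (0.0284 M) anode.
With n = 3, Ecell = −(0.0592/3)·log([dilute]/[conc]) = −(0.0592/3)·log(0.0284/0.079) = +0.009 V.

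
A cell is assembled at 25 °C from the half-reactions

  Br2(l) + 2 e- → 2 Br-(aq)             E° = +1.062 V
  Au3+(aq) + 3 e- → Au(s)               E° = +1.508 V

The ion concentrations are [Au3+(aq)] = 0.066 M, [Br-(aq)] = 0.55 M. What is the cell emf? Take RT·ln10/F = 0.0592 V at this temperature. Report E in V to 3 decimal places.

The Au³⁺/Au couple has the more positive E°, so it is the cathode; Br₂/Br⁻ is the anode.
E°cell = E°cat − E°an = +1.508 − (+1.062) = +0.446 V; n = 6.
Balancing gives 2 Au3+(aq) + 6 Br-(aq) → 2 Au(s) + 3 Br2(l); hence Q = 1 / ([Au3+(aq)]^2·[Br-(aq)]^6) = 8.29×10^3 (log Q = 3.919).
E = E° − (0.0592/n)·log Q = +0.446 − (0.0592/6)(3.919) = +0.407 V.

+0.407 V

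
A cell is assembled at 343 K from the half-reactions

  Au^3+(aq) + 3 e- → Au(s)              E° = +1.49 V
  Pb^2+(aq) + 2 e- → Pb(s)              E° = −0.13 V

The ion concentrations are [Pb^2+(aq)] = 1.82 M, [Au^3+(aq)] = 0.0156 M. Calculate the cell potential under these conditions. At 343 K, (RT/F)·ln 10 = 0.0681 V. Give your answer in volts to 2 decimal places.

The Au³⁺/Au couple has the more positive E°, so it is the cathode; Pb²⁺/Pb is the anode.
The standard potential is +1.49 − (−0.13) = +1.62 V and the balanced reaction transfers n = 6 electrons.
The balanced reaction is 2 Au^3+(aq) + 3 Pb(s) → 2 Au(s) + 3 Pb^2+(aq), so Q = [Pb^2+(aq)]^3 / [Au^3+(aq)]^2 = 2.48×10^4 and log Q = 4.394.
Applying E = E° − (RT ln10/nF)·log Q gives +1.62 − (0.0681/6)(4.394) = +1.57 V.

+1.57 V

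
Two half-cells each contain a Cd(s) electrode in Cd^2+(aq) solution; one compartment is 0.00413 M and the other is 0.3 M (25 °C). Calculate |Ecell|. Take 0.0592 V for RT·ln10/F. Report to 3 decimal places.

For a concentration cell E°cell = 0, since both electrodes use the same couple.
The compartment with the higher Cd^2+(aq) concentration (0.3 M) acts as the cathode; ions are reduced there and produced at the dilute (0.00413 M) anode.
With n = 2, Ecell = −(0.0592/2)·log([dilute]/[conc]) = −(0.0592/2)·log(0.00413/0.3) = +0.055 V.

0.055 V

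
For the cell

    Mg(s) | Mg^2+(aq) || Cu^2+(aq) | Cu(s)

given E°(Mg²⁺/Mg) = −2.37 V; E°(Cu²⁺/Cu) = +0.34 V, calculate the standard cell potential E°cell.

+2.71 V

By convention the left-hand electrode in cell notation is the anode (oxidation) and the right-hand electrode is the cathode (reduction).
E°cell = E°(right) − E°(left) = +0.34 − (−2.37) = +2.71 V.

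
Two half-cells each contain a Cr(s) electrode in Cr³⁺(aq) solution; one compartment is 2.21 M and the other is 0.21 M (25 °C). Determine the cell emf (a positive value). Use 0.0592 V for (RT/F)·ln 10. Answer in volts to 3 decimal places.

0.020 V

For a concentration cell E°cell = 0, since both electrodes use the same couple.
The compartment with the higher Cr³⁺(aq) concentration (2.21 M) acts as the cathode; ions are reduced there and produced at the dilute (0.21 M) anode.
With n = 3, Ecell = −(0.0592/3)·log([dilute]/[conc]) = −(0.0592/3)·log(0.21/2.21) = +0.020 V.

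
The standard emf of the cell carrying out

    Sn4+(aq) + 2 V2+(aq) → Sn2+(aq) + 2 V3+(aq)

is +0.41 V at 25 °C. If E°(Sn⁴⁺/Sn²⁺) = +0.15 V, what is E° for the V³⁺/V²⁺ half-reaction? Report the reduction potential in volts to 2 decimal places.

−0.26 V

In the reaction as written the Sn⁴⁺/Sn²⁺ couple is reduced (cathode) and V³⁺/V²⁺ is oxidized (anode), so E°cell = E°(Sn⁴⁺/Sn²⁺) − E°(V³⁺/V²⁺).
E°(V³⁺/V²⁺) = E°(cathode) − E°cell = +0.15 − (+0.41) = −0.26 V.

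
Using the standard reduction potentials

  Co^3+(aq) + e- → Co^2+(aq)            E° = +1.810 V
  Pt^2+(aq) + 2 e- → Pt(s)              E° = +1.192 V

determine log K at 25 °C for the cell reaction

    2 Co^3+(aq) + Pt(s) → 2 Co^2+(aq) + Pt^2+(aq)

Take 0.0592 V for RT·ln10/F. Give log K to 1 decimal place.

log K = 20.9

The Co³⁺/Co²⁺ couple is reduced (cathode); E°cell = +1.810 − (+1.192) = +0.618 V with n = 2.
At equilibrium E = 0, so log K = nE°cell / 0.0592 = (2)(+0.618) / 0.0592 = 20.9.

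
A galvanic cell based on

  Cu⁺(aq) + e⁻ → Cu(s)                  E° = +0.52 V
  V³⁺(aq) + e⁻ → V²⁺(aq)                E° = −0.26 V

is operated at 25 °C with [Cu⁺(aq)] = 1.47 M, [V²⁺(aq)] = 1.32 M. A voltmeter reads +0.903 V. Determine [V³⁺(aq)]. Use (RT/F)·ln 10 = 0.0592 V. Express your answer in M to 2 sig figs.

The Cu⁺/Cu couple has the larger reduction potential, so it is the cathode: E°cell = +0.52 − (−0.26) = +0.78 V and n = 1.
Since E = E° − (0.0592/n)·log Q, log Q = n(E° − E)/0.0592 = −2.078.
For Cu⁺(aq) + V²⁺(aq) → Cu(s) + V³⁺(aq), the reaction quotient is Q = [V³⁺(aq)] / ([Cu⁺(aq)]·[V²⁺(aq)]).
Isolating [V³⁺(aq)] in Q = 10^{−2.078} yields log [V³⁺(aq)] = −1.790, i.e. 0.016 M.

0.016 M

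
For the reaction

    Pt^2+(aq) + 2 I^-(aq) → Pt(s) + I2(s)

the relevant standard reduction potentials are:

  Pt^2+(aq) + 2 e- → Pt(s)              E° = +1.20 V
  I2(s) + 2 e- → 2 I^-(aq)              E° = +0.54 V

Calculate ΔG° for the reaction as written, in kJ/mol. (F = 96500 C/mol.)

−127 kJ/mol

In the reaction as written Pt^2+(aq) is reduced, so the Pt²⁺/Pt couple is the cathode and I₂/I⁻ is the anode.
E°cell = +1.20 − (+0.54) = +0.66 V; balancing electrons gives n = 2.
ΔG° = −nFE°cell = −(2)(96500)(+0.66) J/mol = −127 kJ/mol.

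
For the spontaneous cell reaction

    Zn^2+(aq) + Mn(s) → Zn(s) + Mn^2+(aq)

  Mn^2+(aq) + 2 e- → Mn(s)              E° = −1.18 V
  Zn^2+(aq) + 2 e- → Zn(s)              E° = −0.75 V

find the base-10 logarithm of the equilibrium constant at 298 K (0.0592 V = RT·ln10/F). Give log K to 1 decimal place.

log K = 14.5

The Zn²⁺/Zn couple is reduced (cathode); E°cell = −0.75 − (−1.18) = +0.43 V with n = 2.
At equilibrium E = 0, so log K = nE°cell / 0.0592 = (2)(+0.43) / 0.0592 = 14.5.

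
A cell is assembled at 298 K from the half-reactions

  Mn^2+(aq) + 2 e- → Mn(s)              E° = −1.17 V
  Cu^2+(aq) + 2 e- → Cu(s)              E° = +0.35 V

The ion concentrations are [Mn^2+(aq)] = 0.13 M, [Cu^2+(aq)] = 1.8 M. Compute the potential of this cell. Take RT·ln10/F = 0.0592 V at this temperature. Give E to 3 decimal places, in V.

+1.554 V

Cu²⁺/Cu is reduced (cathode, E° = +0.35 V) and Mn²⁺/Mn is oxidized (anode).
E°cell = E°cat − E°an = +0.35 − (−1.17) = +1.52 V; n = 2.
The balanced reaction is Cu^2+(aq) + Mn(s) → Cu(s) + Mn^2+(aq), so Q = [Mn^2+(aq)] / [Cu^2+(aq)] = 0.0722 and log Q = −1.141.
E = E° − (0.0592/n)·log Q = +1.52 − (0.0592/2)(−1.141) = +1.554 V.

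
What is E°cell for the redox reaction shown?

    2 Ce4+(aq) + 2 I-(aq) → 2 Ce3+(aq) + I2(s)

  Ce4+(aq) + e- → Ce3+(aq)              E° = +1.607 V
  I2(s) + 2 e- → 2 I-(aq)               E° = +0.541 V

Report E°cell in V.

+1.066 V

Ce4+(aq) gains electrons, so the Ce⁴⁺/Ce³⁺ couple is the cathode; the I₂/I⁻ couple is the anode.
E°cell = E°(cathode) − E°(anode) = +1.607 − (+0.541) = +1.066 V.
The positive value indicates the reaction is spontaneous as written.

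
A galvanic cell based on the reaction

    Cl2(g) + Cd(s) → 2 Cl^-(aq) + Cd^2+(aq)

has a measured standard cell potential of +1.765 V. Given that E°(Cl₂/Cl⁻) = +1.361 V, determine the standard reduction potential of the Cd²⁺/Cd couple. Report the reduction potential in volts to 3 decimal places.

−0.404 V

In the reaction as written the Cl₂/Cl⁻ couple is reduced (cathode) and Cd²⁺/Cd is oxidized (anode), so E°cell = E°(Cl₂/Cl⁻) − E°(Cd²⁺/Cd).
E°(Cd²⁺/Cd) = E°(cathode) − E°cell = +1.361 − (+1.765) = −0.404 V.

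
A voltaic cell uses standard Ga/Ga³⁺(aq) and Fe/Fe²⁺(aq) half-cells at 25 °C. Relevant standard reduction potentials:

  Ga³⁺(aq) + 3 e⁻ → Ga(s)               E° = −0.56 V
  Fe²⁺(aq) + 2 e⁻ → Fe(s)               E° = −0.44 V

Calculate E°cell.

Of the two couples in this cell, the one with the more positive reduction potential is reduced at the cathode: here that is Fe²⁺/Fe (−0.44 V); Ga³⁺/Ga (−0.56 V) is the anode.
E°cell = E°(cathode) − E°(anode) = −0.44 − (−0.56) = +0.12 V.

+0.12 V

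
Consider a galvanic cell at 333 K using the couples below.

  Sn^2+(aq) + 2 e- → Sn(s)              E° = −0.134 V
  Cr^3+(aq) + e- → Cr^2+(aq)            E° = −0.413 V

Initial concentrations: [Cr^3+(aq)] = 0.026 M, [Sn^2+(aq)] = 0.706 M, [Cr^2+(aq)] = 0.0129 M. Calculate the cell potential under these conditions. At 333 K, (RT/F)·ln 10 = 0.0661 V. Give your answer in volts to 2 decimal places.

+0.25 V

Since E°(Sn²⁺/Sn) > E°(Cr³⁺/Cr²⁺), Sn²⁺/Sn serves as the cathode.
E°cell = E°cat − E°an = −0.134 − (−0.413) = +0.279 V; n = 2.
The balanced reaction is Sn^2+(aq) + 2 Cr^2+(aq) → Sn(s) + 2 Cr^3+(aq), so Q = [Cr^3+(aq)]^2 / ([Sn^2+(aq)]·[Cr^2+(aq)]^2) = 5.75 and log Q = 0.760.
By the Nernst equation, E = +0.279 − (0.0661/2)·(0.760) = +0.25 V.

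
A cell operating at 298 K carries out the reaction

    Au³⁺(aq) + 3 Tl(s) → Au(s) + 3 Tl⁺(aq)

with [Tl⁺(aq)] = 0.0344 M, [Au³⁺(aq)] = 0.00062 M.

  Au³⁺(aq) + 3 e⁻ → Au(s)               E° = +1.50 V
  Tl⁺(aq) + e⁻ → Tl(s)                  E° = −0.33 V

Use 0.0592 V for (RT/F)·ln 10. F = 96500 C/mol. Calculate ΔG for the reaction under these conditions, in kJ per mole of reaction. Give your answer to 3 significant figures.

−537 kJ/mol

The standard cell potential is +1.50 − (−0.33) = +1.83 V, with n = 3 electrons in the balanced equation.
The reaction quotient is [Tl⁺(aq)]^3 / [Au³⁺(aq)] = 0.0657; by Nernst, E = +1.83 − (0.0592/3)(−1.183) = +1.8533 V.
Finally ΔG = −nFE = −(3)(96500 C/mol)(+1.8533 V) = −537 kJ/mol.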